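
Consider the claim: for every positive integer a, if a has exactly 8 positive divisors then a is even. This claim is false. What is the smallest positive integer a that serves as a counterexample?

a = 105

The first 12 eligible values, up to a = 104, all satisfy the conclusion.
a = 105: divisors of 105: 1, 3, 5, 7, 15, 21, 35, 105; 105 is odd.
So a = 105 is the smallest counterexample.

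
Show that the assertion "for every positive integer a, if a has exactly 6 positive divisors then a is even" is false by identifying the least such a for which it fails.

a = 45

A counterexample is any positive integer a such that a has exactly 6 positive divisors but a is odd; we check each in order.
For a = 12, 18, 20, 28, 32, 44 the conclusion holds.
a = 45: divisors of 45: 1, 3, 5, 9, 15, 45; 45 is odd.
Thus a = 45 disproves the claim, and no smaller a works.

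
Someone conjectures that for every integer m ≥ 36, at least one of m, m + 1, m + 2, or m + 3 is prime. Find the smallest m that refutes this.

m = 48

For m = 36, 37, 38, 39, …, 45, 46, 47 the conclusion holds.
m = 48: 48 = 2 × 24; 49 = 7 × 7; 50 = 2 × 25; 51 = 3 × 17 — all composite.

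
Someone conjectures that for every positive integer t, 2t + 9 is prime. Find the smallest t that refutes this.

t = 3

Check each positive integer t in order until 2t + 9 is not prime.
t = 1: 2t + 9 = 11, prime.
t = 2: 2t + 9 = 13, prime.
t = 3: 2t + 9 = 15 = 3 × 5, composite.
Hence t = 3 is a counterexample.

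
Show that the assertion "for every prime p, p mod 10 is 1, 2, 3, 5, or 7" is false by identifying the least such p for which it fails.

p = 19

A counterexample is any prime p such that the claim fails; we check each in order.
For p = 2, 3, 5, 7, 11, 13, 17 the conclusion holds.
p = 19: 19 mod 10 = 9 — not in {1, 2, 3, 5, 7}.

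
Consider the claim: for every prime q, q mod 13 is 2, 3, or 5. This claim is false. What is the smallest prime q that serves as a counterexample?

We need the least prime q for which the claim fails.
For q = 2, 3, 5 the conclusion holds.
q = 7: 7 mod 13 = 7 — not in {2, 3, 5}.

q = 7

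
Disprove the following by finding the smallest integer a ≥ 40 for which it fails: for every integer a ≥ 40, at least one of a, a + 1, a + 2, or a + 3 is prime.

A counterexample is any integer a ≥ 40 such that a, a + 1, a + 2, a + 3 are all composite; we check each in order.
a = 40: 41 is prime.
a = 41: 41 is prime.
a = 42: 43 is prime.
a = 43: 43 is prime.
a = 44: 47 is prime.
a = 45: 47 is prime.
a = 46: 47 is prime.
a = 47: 47 is prime.
a = 48: 48 = 2 × 24; 49 = 7 × 7; 50 = 2 × 25; 51 = 3 × 17 — all composite.

a = 48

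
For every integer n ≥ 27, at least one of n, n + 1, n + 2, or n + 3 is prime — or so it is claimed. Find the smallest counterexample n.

n = 32

We need the least integer n ≥ 27 for which n, n + 1, n + 2, n + 3 are all composite.
For n = 27, 28, 29, 30, 31 the conclusion holds.
n = 32: 32 = 2 × 16; 33 = 3 × 11; 34 = 2 × 17; 35 = 5 × 7 — all composite.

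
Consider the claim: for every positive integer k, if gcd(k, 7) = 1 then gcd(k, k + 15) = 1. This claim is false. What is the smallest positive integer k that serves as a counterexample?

k = 3

A counterexample is any positive integer k such that gcd(k, 7) = 1 but gcd(k, k + 15) > 1; we check each in order.
k = 1: gcd(1, 16) = 1.
k = 2: gcd(2, 17) = 1.
k = 3: gcd(3, 18) = 3.
Hence k = 3 is a counterexample.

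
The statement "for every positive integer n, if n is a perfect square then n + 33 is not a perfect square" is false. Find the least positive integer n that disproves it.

n = 16

For n = 1, 4, 9 the conclusion holds.
n = 16: 16 = 4² and 16 + 33 = 49 = 7².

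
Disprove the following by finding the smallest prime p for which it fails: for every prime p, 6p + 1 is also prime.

We need the least prime p for which 6p + 1 is not prime.
The first 7 eligible values, up to p = 17, all satisfy the conclusion.
p = 19: 6p + 1 = 115 = 5 × 23, not prime.
So p = 19 is the smallest counterexample.

p = 19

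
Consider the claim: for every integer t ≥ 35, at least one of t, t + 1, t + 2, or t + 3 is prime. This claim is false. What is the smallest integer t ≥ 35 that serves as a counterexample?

t = 48

The first 13 eligible values, up to t = 47, all satisfy the conclusion.
t = 48: 48 = 2 × 24; 49 = 7 × 7; 50 = 2 × 25; 51 = 3 × 17 — all composite.
So t = 48 is the smallest counterexample.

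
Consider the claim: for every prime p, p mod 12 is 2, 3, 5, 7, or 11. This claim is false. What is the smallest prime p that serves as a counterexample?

The first 5 eligible values, up to p = 11, all satisfy the conclusion.
p = 13: 13 mod 12 = 1 — not in {2, 3, 5, 7, 11}.
Hence p = 13 is a counterexample.

p = 13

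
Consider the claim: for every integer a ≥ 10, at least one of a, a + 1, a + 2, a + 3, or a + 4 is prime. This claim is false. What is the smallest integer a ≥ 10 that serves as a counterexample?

a = 24

For a = 10, 11, 12, 13, …, 21, 22, 23 the conclusion holds.
a = 24: 24 = 2 × 12; 25 = 5 × 5; 26 = 2 × 13; 27 = 3 × 9; 28 = 2 × 14 — all composite.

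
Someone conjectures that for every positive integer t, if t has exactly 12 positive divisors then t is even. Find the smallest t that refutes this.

The first 24 eligible values, up to t = 308, all satisfy the conclusion.
t = 315: divisors of 315: 12 divisors; 315 is odd.

t = 315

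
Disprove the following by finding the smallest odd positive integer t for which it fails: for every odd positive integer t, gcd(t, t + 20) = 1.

We need the least odd positive integer t for which gcd(t, t + 20) > 1.
For t = 1, 3 the conclusion holds.
t = 5: gcd(5, 25) = 5.
So t = 5 is the smallest counterexample.

t = 5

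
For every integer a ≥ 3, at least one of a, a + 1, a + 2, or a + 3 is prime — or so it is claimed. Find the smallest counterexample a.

a = 24

Check each integer a ≥ 3 in order until a, a + 1, a + 2, a + 3 are all composite.
For a = 3, 4, 5, 6, …, 21, 22, 23 the conclusion holds.
a = 24: 24 = 2 × 12; 25 = 5 × 5; 26 = 2 × 13; 27 = 3 × 9 — all composite.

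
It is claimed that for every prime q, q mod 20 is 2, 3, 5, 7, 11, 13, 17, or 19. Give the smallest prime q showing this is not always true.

q = 29

Check each prime q in order until the claim fails.
The first 9 eligible values, up to q = 23, all satisfy the conclusion.
q = 29: 29 mod 20 = 9 — not in {2, 3, 5, 7, 11, 13, 17, 19}.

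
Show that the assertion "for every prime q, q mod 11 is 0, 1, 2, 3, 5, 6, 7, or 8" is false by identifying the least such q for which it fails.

q = 31

We need the least prime q for which the claim fails.
For q = 2, 3, 5, 7, 11, 13, 17, 19, 23, 29 the conclusion holds.
q = 31: 31 mod 11 = 9 — not in {0, 1, 2, 3, 5, 6, 7, 8}.
Hence q = 31 is a counterexample.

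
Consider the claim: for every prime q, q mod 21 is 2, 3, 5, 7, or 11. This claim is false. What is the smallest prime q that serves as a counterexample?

q = 13

We need the least prime q for which the claim fails.
The first 5 eligible values, up to q = 11, all satisfy the conclusion.
q = 13: 13 mod 21 = 13 — not in {2, 3, 5, 7, 11}.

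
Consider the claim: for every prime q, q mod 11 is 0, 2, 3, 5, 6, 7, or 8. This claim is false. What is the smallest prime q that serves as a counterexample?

A counterexample is any prime q such that the claim fails; we check each in order.
For q = 2, 3, 5, 7, 11, 13, 17, 19 the conclusion holds.
q = 23: 23 mod 11 = 1 — not in {0, 2, 3, 5, 6, 7, 8}.
So q = 23 is the smallest counterexample.

q = 23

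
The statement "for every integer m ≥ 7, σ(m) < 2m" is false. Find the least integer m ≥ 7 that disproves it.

A counterexample is any integer m ≥ 7 such that the claim fails; we check each in order.
For m = 7, 8, 9, 10, 11 the conclusion holds.
m = 12: σ(12) = 28; 28 ≥ 24.
Thus m = 12 disproves the claim, and no smaller m works.

m = 12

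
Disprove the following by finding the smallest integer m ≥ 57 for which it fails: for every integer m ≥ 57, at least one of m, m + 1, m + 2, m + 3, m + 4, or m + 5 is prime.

m = 90

We need the least integer m ≥ 57 for which m, m + 1, m + 2, m + 3, m + 4, m + 5 are all composite.
For m = 57, 58, 59, 60, …, 87, 88, 89 the conclusion holds.
m = 90: 90 = 2 × 45; 91 = 7 × 13; 92 = 2 × 46; 93 = 3 × 31; 94 = 2 × 47; 95 = 5 × 19 — all composite.
Thus m = 90 disproves the claim, and no smaller m works.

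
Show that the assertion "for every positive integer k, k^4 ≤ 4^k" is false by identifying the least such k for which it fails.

Check each positive integer k in order until k^4 > 4^k.
For k = 1, 2 the conclusion holds.
k = 3: k^4 = 81 and 4^k = 64, so 81 > 64.

k = 3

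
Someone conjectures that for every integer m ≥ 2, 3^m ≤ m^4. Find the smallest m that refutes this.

A counterexample is any integer m ≥ 2 such that 3^m > m^4; we check each in order.
m = 2: 3^m = 9 and m^4 = 16, so 9 ≤ 16.
m = 3: 3^m = 27 and m^4 = 81, so 27 ≤ 81.
m = 4: 3^m = 81 and m^4 = 256, so 81 ≤ 256.
m = 5: 3^m = 243 and m^4 = 625, so 243 ≤ 625.
m = 6: 3^m = 729 and m^4 = 1296, so 729 ≤ 1296.
m = 7: 3^m = 2187 and m^4 = 2401, so 2187 ≤ 2401.
m = 8: 3^m = 6561 and m^4 = 4096, so 6561 > 4096.
Thus m = 8 disproves the claim, and no smaller m works.

m = 8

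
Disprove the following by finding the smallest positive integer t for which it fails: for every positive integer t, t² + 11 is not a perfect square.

t = 5

For t = 1, 2, 3, 4 the conclusion holds.
t = 5: 5² + 11 = 36 = 6², a perfect square.
So t = 5 is the smallest counterexample.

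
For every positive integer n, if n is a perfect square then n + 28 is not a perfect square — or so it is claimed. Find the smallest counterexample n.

n = 1: 1 + 28 = 29, not a perfect square.
n = 4: 4 + 28 = 32, not a perfect square.
n = 9: 9 + 28 = 37, not a perfect square.
n = 16: 16 + 28 = 44, not a perfect square.
n = 25: 25 + 28 = 53, not a perfect square.
n = 36: 36 = 6² and 36 + 28 = 64 = 8².
So n = 36 is the smallest counterexample.

n = 36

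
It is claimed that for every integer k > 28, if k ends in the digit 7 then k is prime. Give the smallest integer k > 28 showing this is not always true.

For k = 37, 47 the conclusion holds.
k = 57: 57 ends in 7; 57 = 3 × 19, composite.
Thus k = 57 disproves the claim, and no smaller k works.

k = 57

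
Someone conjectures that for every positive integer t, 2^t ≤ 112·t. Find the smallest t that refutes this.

A counterexample is any positive integer t such that 2^t > 112·t; we check each in order.
The first 10 eligible values, up to t = 10, all satisfy the conclusion.
t = 11: 2^t = 2048 and 112·t = 1232, so 2048 > 1232.
So t = 11 is the smallest counterexample.

t = 11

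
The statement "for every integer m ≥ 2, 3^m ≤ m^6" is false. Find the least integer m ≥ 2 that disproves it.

m = 15

We need the least integer m ≥ 2 for which 3^m > m^6.
For m = 2, 3, 4, 5, …, 12, 13, 14 the conclusion holds.
m = 15: 3^m = 14348907 and m^6 = 11390625, so 14348907 > 11390625.
Thus m = 15 disproves the claim, and no smaller m works.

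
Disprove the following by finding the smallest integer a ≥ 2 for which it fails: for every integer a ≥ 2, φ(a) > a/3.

Check each integer a ≥ 2 in order until the claim fails.
The first 4 eligible values, up to a = 5, all satisfy the conclusion.
a = 6: φ(6) = 2 and 6/3 = 2, so φ(6) ≤ 6/3.
So a = 6 is the smallest counterexample.

a = 6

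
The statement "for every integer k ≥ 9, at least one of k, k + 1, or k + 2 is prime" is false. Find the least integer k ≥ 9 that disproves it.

A counterexample is any integer k ≥ 9 such that k, k + 1, k + 2 are all composite; we check each in order.
k = 9: 11 is prime.
k = 10: 11 is prime.
k = 11: 11 is prime.
k = 12: 13 is prime.
k = 13: 13 is prime.
k = 14: 14 = 2 × 7; 15 = 3 × 5; 16 = 2 × 8 — all composite.
So k = 14 is the smallest counterexample.

k = 14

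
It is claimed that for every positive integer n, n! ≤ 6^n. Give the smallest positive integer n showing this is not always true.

We need the least positive integer n for which n! > 6^n.
The first 13 eligible values, up to n = 13, all satisfy the conclusion.
n = 14: n! = 87178291200 and 6^n = 78364164096, so 87178291200 > 78364164096.

n = 14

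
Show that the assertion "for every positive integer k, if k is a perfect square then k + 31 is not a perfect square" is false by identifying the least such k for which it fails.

We need the least positive integer k for which k is a perfect square but k + 31 is a perfect square.
For k = 1, 4, 9, 16, …, 144, 169, 196 the conclusion holds.
k = 225: 225 = 15² and 225 + 31 = 256 = 16².

k = 225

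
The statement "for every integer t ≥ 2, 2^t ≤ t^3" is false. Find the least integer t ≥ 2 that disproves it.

A counterexample is any integer t ≥ 2 such that 2^t > t^3; we check each in order.
t = 2: 2^t = 4 and t^3 = 8, so 4 ≤ 8.
t = 3: 2^t = 8 and t^3 = 27, so 8 ≤ 27.
t = 4: 2^t = 16 and t^3 = 64, so 16 ≤ 64.
t = 5: 2^t = 32 and t^3 = 125, so 32 ≤ 125.
t = 6: 2^t = 64 and t^3 = 216, so 64 ≤ 216.
t = 7: 2^t = 128 and t^3 = 343, so 128 ≤ 343.
t = 8: 2^t = 256 and t^3 = 512, so 256 ≤ 512.
t = 9: 2^t = 512 and t^3 = 729, so 512 ≤ 729.
t = 10: 2^t = 1024 and t^3 = 1000, so 1024 > 1000.
Hence t = 10 is a counterexample.

t = 10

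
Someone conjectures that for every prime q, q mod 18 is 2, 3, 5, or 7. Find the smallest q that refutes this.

Check each prime q in order until the claim fails.
q = 2: 2 mod 18 = 2.
q = 3: 3 mod 18 = 3.
q = 5: 5 mod 18 = 5.
q = 7: 7 mod 18 = 7.
q = 11: 11 mod 18 = 11 — not in {2, 3, 5, 7}.
So q = 11 is the smallest counterexample.

q = 11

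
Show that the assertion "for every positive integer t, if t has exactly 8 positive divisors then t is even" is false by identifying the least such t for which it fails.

The first 12 eligible values, up to t = 104, all satisfy the conclusion.
t = 105: divisors of 105: 1, 3, 5, 7, 15, 21, 35, 105; 105 is odd.

t = 105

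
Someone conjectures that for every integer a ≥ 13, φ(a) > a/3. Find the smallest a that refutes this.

Check each integer a ≥ 13 in order until the claim fails.
The first 5 eligible values, up to a = 17, all satisfy the conclusion.
a = 18: φ(18) = 6 and 18/3 = 6, so φ(18) ≤ 18/3.

a = 18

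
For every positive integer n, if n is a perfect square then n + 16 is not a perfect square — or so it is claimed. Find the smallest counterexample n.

n = 9

n = 1: 1 + 16 = 17, not a perfect square.
n = 4: 4 + 16 = 20, not a perfect square.
n = 9: 9 = 3² and 9 + 16 = 25 = 5².
Hence n = 9 is a counterexample.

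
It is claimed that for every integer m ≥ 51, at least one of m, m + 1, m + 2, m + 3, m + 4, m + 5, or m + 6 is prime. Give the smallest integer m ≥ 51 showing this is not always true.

A counterexample is any integer m ≥ 51 such that m, m + 1, m + 2, m + 3, m + 4, m + 5, m + 6 are all composite; we check each in order.
For m = 51, 52, 53, 54, …, 87, 88, 89 the conclusion holds.
m = 90: 90 = 2 × 45; 91 = 7 × 13; 92 = 2 × 46; 93 = 3 × 31; 94 = 2 × 47; 95 = 5 × 19; 96 = 2 × 48 — all composite.

m = 90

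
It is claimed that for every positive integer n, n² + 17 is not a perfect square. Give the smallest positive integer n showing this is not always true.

For n = 1, 2, 3, 4, 5, 6, 7 the conclusion holds.
n = 8: 8² + 17 = 81 = 9², a perfect square.

n = 8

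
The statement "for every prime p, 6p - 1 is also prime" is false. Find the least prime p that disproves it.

The first 4 eligible values, up to p = 7, all satisfy the conclusion.
p = 11: 6p - 1 = 65 = 5 × 13, not prime.

p = 11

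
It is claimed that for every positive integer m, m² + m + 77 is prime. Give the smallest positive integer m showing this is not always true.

Check each positive integer m in order until m² + m + 77 is not prime.
For m = 1, 2, 3, 4, 5 the conclusion holds.
m = 6: m² + m + 77 = 119 = 7 × 17, composite.
Thus m = 6 disproves the claim, and no smaller m works.

m = 6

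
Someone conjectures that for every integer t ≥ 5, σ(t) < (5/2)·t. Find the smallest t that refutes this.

We need the least integer t ≥ 5 for which the claim fails.
The first 19 eligible values, up to t = 23, all satisfy the conclusion.
t = 24: σ(24) = 60; 60 ≥ 60.

t = 24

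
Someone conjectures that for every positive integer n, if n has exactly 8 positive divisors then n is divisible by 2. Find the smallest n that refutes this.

The first 12 eligible values, up to n = 104, all satisfy the conclusion.
n = 105: τ(105) = 8; 105 mod 2 = 1.
Thus n = 105 disproves the claim, and no smaller n works.

n = 105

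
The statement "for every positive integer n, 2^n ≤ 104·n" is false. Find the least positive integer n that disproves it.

The first 10 eligible values, up to n = 10, all satisfy the conclusion.
n = 11: 2^n = 2048 and 104·n = 1144, so 2048 > 1144.
Thus n = 11 disproves the claim, and no smaller n works.

n = 11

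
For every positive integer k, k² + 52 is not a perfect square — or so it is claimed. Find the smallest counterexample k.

We need the least positive integer k for which k² + 52 is a perfect square.
For k = 1, 2, 3, 4, …, 9, 10, 11 the conclusion holds.
k = 12: 12² + 52 = 196 = 14², a perfect square.

k = 12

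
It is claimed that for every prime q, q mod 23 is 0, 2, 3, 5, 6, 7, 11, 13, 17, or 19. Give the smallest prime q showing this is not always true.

We need the least prime q for which the claim fails.
For q = 2, 3, 5, 7, 11, 13, 17, 19, 23, 29 the conclusion holds.
q = 31: 31 mod 23 = 8 — not in {0, 2, 3, 5, 6, 7, 11, 13, 17, 19}.

q = 31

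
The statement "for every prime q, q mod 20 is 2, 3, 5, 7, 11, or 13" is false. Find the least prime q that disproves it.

A counterexample is any prime q such that the claim fails; we check each in order.
For q = 2, 3, 5, 7, 11, 13 the conclusion holds.
q = 17: 17 mod 20 = 17 — not in {2, 3, 5, 7, 11, 13}.
Thus q = 17 disproves the claim, and no smaller q works.

q = 17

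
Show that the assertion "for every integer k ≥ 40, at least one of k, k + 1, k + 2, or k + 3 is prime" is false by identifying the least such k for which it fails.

The first 8 eligible values, up to k = 47, all satisfy the conclusion.
k = 48: 48 = 2 × 24; 49 = 7 × 7; 50 = 2 × 25; 51 = 3 × 17 — all composite.
So k = 48 is the smallest counterexample.

k = 48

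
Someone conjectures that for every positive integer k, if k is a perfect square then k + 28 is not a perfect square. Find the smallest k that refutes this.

A counterexample is any positive integer k such that k is a perfect square but k + 28 is a perfect square; we check each in order.
The first 5 eligible values, up to k = 25, all satisfy the conclusion.
k = 36: 36 = 6² and 36 + 28 = 64 = 8².
Hence k = 36 is a counterexample.

k = 36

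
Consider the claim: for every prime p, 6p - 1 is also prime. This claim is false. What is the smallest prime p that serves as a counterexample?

A counterexample is any prime p such that 6p - 1 is not prime; we check each in order.
p = 2: 6p - 1 = 11, prime.
p = 3: 6p - 1 = 17, prime.
p = 5: 6p - 1 = 29, prime.
p = 7: 6p - 1 = 41, prime.
p = 11: 6p - 1 = 65 = 5 × 13, not prime.

p = 11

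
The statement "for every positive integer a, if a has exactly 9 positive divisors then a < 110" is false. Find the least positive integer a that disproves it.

a = 196

A counterexample is any positive integer a such that a has exactly 9 positive divisors but the claim fails; we check each in order.
For a = 36, 100 the conclusion holds.
a = 196: τ(196) = 9; 196 ≥ 110.
Hence a = 196 is a counterexample.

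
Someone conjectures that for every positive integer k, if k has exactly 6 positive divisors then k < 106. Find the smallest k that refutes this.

k = 116

A counterexample is any positive integer k such that k has exactly 6 positive divisors but the claim fails; we check each in order.
For k = 12, 18, 20, 28, …, 92, 98, 99 the conclusion holds.
k = 116: τ(116) = 6; 116 ≥ 106.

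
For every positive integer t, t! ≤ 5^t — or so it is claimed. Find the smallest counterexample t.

t = 12

A counterexample is any positive integer t such that t! > 5^t; we check each in order.
The first 11 eligible values, up to t = 11, all satisfy the conclusion.
t = 12: t! = 479001600 and 5^t = 244140625, so 479001600 > 244140625.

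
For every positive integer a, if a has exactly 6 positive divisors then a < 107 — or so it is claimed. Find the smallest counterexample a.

Check each positive integer a in order until a has exactly 6 positive divisors but the claim fails.
For a = 12, 18, 20, 28, …, 92, 98, 99 the conclusion holds.
a = 116: τ(116) = 6; 116 ≥ 107.

a = 116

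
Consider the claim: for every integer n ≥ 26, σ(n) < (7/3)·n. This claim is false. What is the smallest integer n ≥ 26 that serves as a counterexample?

n = 30

For n = 26, 27, 28, 29 the conclusion holds.
n = 30: σ(30) = 72; 72 ≥ 70.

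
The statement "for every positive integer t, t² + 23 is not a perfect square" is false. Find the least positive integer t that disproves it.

A counterexample is any positive integer t such that t² + 23 is a perfect square; we check each in order.
For t = 1, 2, 3, 4, 5, 6, 7, 8, 9, 10 the conclusion holds.
t = 11: 11² + 23 = 144 = 12², a perfect square.

t = 11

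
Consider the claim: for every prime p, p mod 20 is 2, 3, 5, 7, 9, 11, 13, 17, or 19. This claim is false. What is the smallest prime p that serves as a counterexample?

p = 41

For p = 2, 3, 5, 7, …, 29, 31, 37 the conclusion holds.
p = 41: 41 mod 20 = 1 — not in {2, 3, 5, 7, 9, 11, 13, 17, 19}.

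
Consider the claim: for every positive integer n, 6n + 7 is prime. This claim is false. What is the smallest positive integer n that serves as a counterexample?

A counterexample is any positive integer n such that 6n + 7 is not prime; we check each in order.
For n = 1, 2 the conclusion holds.
n = 3: 6n + 7 = 25 = 5 × 5, composite.

n = 3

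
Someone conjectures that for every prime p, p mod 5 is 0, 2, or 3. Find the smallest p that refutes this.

A counterexample is any prime p such that the claim fails; we check each in order.
The first 4 eligible values, up to p = 7, all satisfy the conclusion.
p = 11: 11 mod 5 = 1 — not in {0, 2, 3}.
Thus p = 11 disproves the claim, and no smaller p works.

p = 11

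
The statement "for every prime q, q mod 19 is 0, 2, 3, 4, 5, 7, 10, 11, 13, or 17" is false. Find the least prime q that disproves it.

We need the least prime q for which the claim fails.
For q = 2, 3, 5, 7, 11, 13, 17, 19, 23, 29 the conclusion holds.
q = 31: 31 mod 19 = 12 — not in {0, 2, 3, 4, 5, 7, 10, 11, 13, 17}.
So q = 31 is the smallest counterexample.

q = 31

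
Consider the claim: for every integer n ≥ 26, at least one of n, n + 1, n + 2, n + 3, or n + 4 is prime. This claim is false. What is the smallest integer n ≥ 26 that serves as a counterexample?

n = 32

We need the least integer n ≥ 26 for which n, n + 1, n + 2, n + 3, n + 4 are all composite.
For n = 26, 27, 28, 29, 30, 31 the conclusion holds.
n = 32: 32 = 2 × 16; 33 = 3 × 11; 34 = 2 × 17; 35 = 5 × 7; 36 = 2 × 18 — all composite.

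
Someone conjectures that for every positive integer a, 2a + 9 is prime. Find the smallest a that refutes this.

a = 3

We need the least positive integer a for which 2a + 9 is not prime.
a = 1: 2a + 9 = 11, prime.
a = 2: 2a + 9 = 13, prime.
a = 3: 2a + 9 = 15 = 3 × 5, composite.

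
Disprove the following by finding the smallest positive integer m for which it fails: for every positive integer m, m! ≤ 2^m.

m = 4

Check each positive integer m in order until m! > 2^m.
m = 1: m! = 1 and 2^m = 2, so 1 ≤ 2.
m = 2: m! = 2 and 2^m = 4, so 2 ≤ 4.
m = 3: m! = 6 and 2^m = 8, so 6 ≤ 8.
m = 4: m! = 24 and 2^m = 16, so 24 > 16.
Thus m = 4 disproves the claim, and no smaller m works.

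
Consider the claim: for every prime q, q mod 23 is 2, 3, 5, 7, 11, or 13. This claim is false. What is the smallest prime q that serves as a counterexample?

For q = 2, 3, 5, 7, 11, 13 the conclusion holds.
q = 17: 17 mod 23 = 17 — not in {2, 3, 5, 7, 11, 13}.

q = 17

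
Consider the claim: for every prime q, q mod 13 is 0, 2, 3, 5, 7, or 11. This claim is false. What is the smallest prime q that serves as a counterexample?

A counterexample is any prime q such that the claim fails; we check each in order.
The first 6 eligible values, up to q = 13, all satisfy the conclusion.
q = 17: 17 mod 13 = 4 — not in {0, 2, 3, 5, 7, 11}.
Thus q = 17 disproves the claim, and no smaller q works.

q = 17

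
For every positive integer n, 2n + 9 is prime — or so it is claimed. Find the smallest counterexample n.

n = 3

Check each positive integer n in order until 2n + 9 is not prime.
For n = 1, 2 the conclusion holds.
n = 3: 2n + 9 = 15 = 3 × 5, composite.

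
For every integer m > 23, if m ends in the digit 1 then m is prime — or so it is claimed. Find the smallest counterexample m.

m = 51

We need the least integer m > 23 for which m ends in the digit 1 but m is not prime.
For m = 31, 41 the conclusion holds.
m = 51: 51 ends in 1; 51 = 3 × 17, composite.
Hence m = 51 is a counterexample.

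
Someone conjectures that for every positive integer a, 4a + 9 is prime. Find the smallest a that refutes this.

a = 3

We need the least positive integer a for which 4a + 9 is not prime.
a = 1: 4a + 9 = 13, prime.
a = 2: 4a + 9 = 17, prime.
a = 3: 4a + 9 = 21 = 3 × 7, composite.
So a = 3 is the smallest counterexample.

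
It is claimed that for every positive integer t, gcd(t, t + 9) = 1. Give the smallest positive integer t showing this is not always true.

t = 3

A counterexample is any positive integer t such that gcd(t, t + 9) > 1; we check each in order.
t = 1: gcd(1, 10) = 1.
t = 2: gcd(2, 11) = 1.
t = 3: gcd(3, 12) = 3.
Thus t = 3 disproves the claim, and no smaller t works.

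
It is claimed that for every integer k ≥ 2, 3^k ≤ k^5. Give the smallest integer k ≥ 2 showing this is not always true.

k = 11

For k = 2, 3, 4, 5, 6, 7, 8, 9, 10 the conclusion holds.
k = 11: 3^k = 177147 and k^5 = 161051, so 177147 > 161051.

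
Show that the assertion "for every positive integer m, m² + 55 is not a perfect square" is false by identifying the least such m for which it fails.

A counterexample is any positive integer m such that m² + 55 is a perfect square; we check each in order.
For m = 1, 2 the conclusion holds.
m = 3: 3² + 55 = 64 = 8², a perfect square.
So m = 3 is the smallest counterexample.

m = 3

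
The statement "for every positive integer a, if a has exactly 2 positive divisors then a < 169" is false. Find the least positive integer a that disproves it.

a = 173

Check each positive integer a in order until a has exactly 2 positive divisors but the claim fails.
For a = 2, 3, 5, 7, …, 157, 163, 167 the conclusion holds.
a = 173: τ(173) = 2; 173 ≥ 169.
Thus a = 173 disproves the claim, and no smaller a works.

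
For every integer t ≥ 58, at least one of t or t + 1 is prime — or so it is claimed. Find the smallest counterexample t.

A counterexample is any integer t ≥ 58 such that t, t + 1 are both composite; we check each in order.
The first 4 eligible values, up to t = 61, all satisfy the conclusion.
t = 62: 62 = 2 × 31; 63 = 3 × 21 — both composite.

t = 62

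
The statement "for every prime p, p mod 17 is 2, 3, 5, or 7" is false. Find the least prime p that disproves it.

We need the least prime p for which the claim fails.
p = 2: 2 mod 17 = 2.
p = 3: 3 mod 17 = 3.
p = 5: 5 mod 17 = 5.
p = 7: 7 mod 17 = 7.
p = 11: 11 mod 17 = 11 — not in {2, 3, 5, 7}.

p = 11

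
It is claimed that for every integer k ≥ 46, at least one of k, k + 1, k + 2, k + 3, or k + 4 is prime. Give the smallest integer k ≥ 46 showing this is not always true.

k = 48

k = 46: 47 is prime.
k = 47: 47 is prime.
k = 48: 48 = 2 × 24; 49 = 7 × 7; 50 = 2 × 25; 51 = 3 × 17; 52 = 2 × 26 — all composite.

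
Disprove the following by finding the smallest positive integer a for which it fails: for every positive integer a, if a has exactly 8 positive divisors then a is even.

For a = 24, 30, 40, 42, …, 88, 102, 104 the conclusion holds.
a = 105: divisors of 105: 1, 3, 5, 7, 15, 21, 35, 105; 105 is odd.
So a = 105 is the smallest counterexample.

a = 105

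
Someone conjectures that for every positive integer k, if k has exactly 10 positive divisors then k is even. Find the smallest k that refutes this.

For k = 48, 80, 112, 162, 176, 208, 272, 304, 368 the conclusion holds.
k = 405: divisors of 405: 10 divisors; 405 is odd.

k = 405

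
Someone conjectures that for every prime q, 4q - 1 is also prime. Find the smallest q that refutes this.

We need the least prime q for which 4q - 1 is not prime.
For q = 2, 3, 5 the conclusion holds.
q = 7: 4q - 1 = 27 = 3 × 9, not prime.
Hence q = 7 is a counterexample.

q = 7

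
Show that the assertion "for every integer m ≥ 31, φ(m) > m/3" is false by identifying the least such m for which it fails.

m = 31: φ(31) = 30 and 31/3 = 31/3, so φ(31) > 31/3.
m = 32: φ(32) = 16 and 32/3 = 32/3, so φ(32) > 32/3.
m = 33: φ(33) = 20 and 33/3 = 11, so φ(33) > 33/3.
m = 34: φ(34) = 16 and 34/3 = 34/3, so φ(34) > 34/3.
m = 35: φ(35) = 24 and 35/3 = 35/3, so φ(35) > 35/3.
m = 36: φ(36) = 12 and 36/3 = 12, so φ(36) ≤ 36/3.
So m = 36 is the smallest counterexample.

m = 36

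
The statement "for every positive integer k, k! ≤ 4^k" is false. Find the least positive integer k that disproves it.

k = 9

A counterexample is any positive integer k such that k! > 4^k; we check each in order.
For k = 1, 2, 3, 4, 5, 6, 7, 8 the conclusion holds.
k = 9: k! = 362880 and 4^k = 262144, so 362880 > 262144.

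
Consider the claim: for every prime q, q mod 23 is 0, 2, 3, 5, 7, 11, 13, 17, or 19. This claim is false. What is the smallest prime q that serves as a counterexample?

We need the least prime q for which the claim fails.
For q = 2, 3, 5, 7, 11, 13, 17, 19, 23 the conclusion holds.
q = 29: 29 mod 23 = 6 — not in {0, 2, 3, 5, 7, 11, 13, 17, 19}.
Hence q = 29 is a counterexample.

q = 29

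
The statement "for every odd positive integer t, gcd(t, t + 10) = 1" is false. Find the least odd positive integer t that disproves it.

For t = 1, 3 the conclusion holds.
t = 5: gcd(5, 15) = 5.
Thus t = 5 disproves the claim, and no smaller t works.

t = 5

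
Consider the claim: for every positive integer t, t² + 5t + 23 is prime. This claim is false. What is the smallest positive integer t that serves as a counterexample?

t = 14

We need the least positive integer t for which t² + 5t + 23 is not prime.
The first 13 eligible values, up to t = 13, all satisfy the conclusion.
t = 14: t² + 5t + 23 = 289 = 17 × 17, composite.
So t = 14 is the smallest counterexample.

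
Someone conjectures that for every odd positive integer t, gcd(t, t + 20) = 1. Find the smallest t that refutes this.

t = 5

We need the least odd positive integer t for which gcd(t, t + 20) > 1.
For t = 1, 3 the conclusion holds.
t = 5: gcd(5, 25) = 5.
Thus t = 5 disproves the claim, and no smaller t works.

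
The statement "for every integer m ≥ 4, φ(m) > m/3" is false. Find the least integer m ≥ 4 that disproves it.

m = 6

We need the least integer m ≥ 4 for which the claim fails.
m = 4: φ(4) = 2 and 4/3 = 4/3, so φ(4) > 4/3.
m = 5: φ(5) = 4 and 5/3 = 5/3, so φ(5) > 5/3.
m = 6: φ(6) = 2 and 6/3 = 2, so φ(6) ≤ 6/3.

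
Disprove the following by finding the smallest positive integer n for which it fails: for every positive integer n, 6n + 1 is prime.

n = 4

We need the least positive integer n for which 6n + 1 is not prime.
For n = 1, 2, 3 the conclusion holds.
n = 4: 6n + 1 = 25 = 5 × 5, composite.
Thus n = 4 disproves the claim, and no smaller n works.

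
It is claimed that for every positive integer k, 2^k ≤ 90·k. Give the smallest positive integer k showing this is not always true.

k = 10

For k = 1, 2, 3, 4, 5, 6, 7, 8, 9 the conclusion holds.
k = 10: 2^k = 1024 and 90·k = 900, so 1024 > 900.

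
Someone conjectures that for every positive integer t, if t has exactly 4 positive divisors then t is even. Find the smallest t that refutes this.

t = 15

Check each positive integer t in order until t has exactly 4 positive divisors but t is odd.
For t = 6, 8, 10, 14 the conclusion holds.
t = 15: divisors of 15: 1, 3, 5, 15; 15 is odd.
Thus t = 15 disproves the claim, and no smaller t works.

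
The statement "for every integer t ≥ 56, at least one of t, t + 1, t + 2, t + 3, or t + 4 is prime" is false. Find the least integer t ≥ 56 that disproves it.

A counterexample is any integer t ≥ 56 such that t, t + 1, t + 2, t + 3, t + 4 are all composite; we check each in order.
t = 56: 59 is prime.
t = 57: 59 is prime.
t = 58: 59 is prime.
t = 59: 59 is prime.
t = 60: 61 is prime.
t = 61: 61 is prime.
t = 62: 62 = 2 × 31; 63 = 3 × 21; 64 = 2 × 32; 65 = 5 × 13; 66 = 2 × 33 — all composite.
Thus t = 62 disproves the claim, and no smaller t works.

t = 62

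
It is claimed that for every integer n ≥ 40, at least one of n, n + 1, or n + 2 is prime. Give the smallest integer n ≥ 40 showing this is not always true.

n = 40: 41 is prime.
n = 41: 41 is prime.
n = 42: 43 is prime.
n = 43: 43 is prime.
n = 44: 44 = 2 × 22; 45 = 3 × 15; 46 = 2 × 23 — all composite.
So n = 44 is the smallest counterexample.

n = 44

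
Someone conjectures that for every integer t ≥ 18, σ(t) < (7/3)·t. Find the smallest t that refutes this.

We need the least integer t ≥ 18 for which the claim fails.
t = 18: σ(18) = 39; 39 < 42.
t = 19: σ(19) = 20; 20 < 133/3.
t = 20: σ(20) = 42; 42 < 140/3.
t = 21: σ(21) = 32; 32 < 49.
t = 22: σ(22) = 36; 36 < 154/3.
t = 23: σ(23) = 24; 24 < 161/3.
t = 24: σ(24) = 60; 60 ≥ 56.
Hence t = 24 is a counterexample.

t = 24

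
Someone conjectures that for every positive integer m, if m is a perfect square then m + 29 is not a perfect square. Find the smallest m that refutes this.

m = 196

For m = 1, 4, 9, 16, …, 121, 144, 169 the conclusion holds.
m = 196: 196 = 14² and 196 + 29 = 225 = 15².
So m = 196 is the smallest counterexample.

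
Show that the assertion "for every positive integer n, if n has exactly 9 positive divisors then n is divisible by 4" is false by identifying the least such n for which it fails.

A counterexample is any positive integer n such that n has exactly 9 positive divisors but n is not divisible by 4; we check each in order.
For n = 36, 100, 196 the conclusion holds.
n = 225: τ(225) = 9; 225 mod 4 = 1.
Thus n = 225 disproves the claim, and no smaller n works.

n = 225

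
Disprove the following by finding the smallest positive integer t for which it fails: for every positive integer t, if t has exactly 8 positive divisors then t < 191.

t = 195

Check each positive integer t in order until t has exactly 8 positive divisors but the claim fails.
For t = 24, 30, 40, 42, …, 186, 189, 190 the conclusion holds.
t = 195: τ(195) = 8; 195 ≥ 191.
Thus t = 195 disproves the claim, and no smaller t works.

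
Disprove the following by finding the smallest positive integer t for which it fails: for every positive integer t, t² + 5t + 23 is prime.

t = 14

A counterexample is any positive integer t such that t² + 5t + 23 is not prime; we check each in order.
For t = 1, 2, 3, 4, …, 11, 12, 13 the conclusion holds.
t = 14: t² + 5t + 23 = 289 = 17 × 17, composite.
So t = 14 is the smallest counterexample.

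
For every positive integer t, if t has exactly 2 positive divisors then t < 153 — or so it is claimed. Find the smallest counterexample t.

t = 157

A counterexample is any positive integer t such that t has exactly 2 positive divisors but the claim fails; we check each in order.
For t = 2, 3, 5, 7, …, 139, 149, 151 the conclusion holds.
t = 157: τ(157) = 2; 157 ≥ 153.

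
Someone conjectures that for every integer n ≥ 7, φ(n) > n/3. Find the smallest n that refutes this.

n = 12

n = 7: φ(7) = 6 and 7/3 = 7/3, so φ(7) > 7/3.
n = 8: φ(8) = 4 and 8/3 = 8/3, so φ(8) > 8/3.
n = 9: φ(9) = 6 and 9/3 = 3, so φ(9) > 9/3.
n = 10: φ(10) = 4 and 10/3 = 10/3, so φ(10) > 10/3.
n = 11: φ(11) = 10 and 11/3 = 11/3, so φ(11) > 11/3.
n = 12: φ(12) = 4 and 12/3 = 4, so φ(12) ≤ 12/3.
So n = 12 is the smallest counterexample.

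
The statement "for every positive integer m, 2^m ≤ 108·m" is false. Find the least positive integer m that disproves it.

m = 11

We need the least positive integer m for which 2^m > 108·m.
For m = 1, 2, 3, 4, 5, 6, 7, 8, 9, 10 the conclusion holds.
m = 11: 2^m = 2048 and 108·m = 1188, so 2048 > 1188.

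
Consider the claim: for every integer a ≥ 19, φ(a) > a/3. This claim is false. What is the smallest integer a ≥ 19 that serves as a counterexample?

A counterexample is any integer a ≥ 19 such that the claim fails; we check each in order.
a = 19: φ(19) = 18 and 19/3 = 19/3, so φ(19) > 19/3.
a = 20: φ(20) = 8 and 20/3 = 20/3, so φ(20) > 20/3.
a = 21: φ(21) = 12 and 21/3 = 7, so φ(21) > 21/3.
a = 22: φ(22) = 10 and 22/3 = 22/3, so φ(22) > 22/3.
a = 23: φ(23) = 22 and 23/3 = 23/3, so φ(23) > 23/3.
a = 24: φ(24) = 8 and 24/3 = 8, so φ(24) ≤ 24/3.
Thus a = 24 disproves the claim, and no smaller a works.

a = 24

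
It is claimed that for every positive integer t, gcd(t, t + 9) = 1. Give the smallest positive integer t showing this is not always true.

t = 3

t = 1: gcd(1, 10) = 1.
t = 2: gcd(2, 11) = 1.
t = 3: gcd(3, 12) = 3.
So t = 3 is the smallest counterexample.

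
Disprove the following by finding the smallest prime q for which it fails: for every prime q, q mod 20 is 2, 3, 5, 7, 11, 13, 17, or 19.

q = 29

Check each prime q in order until the claim fails.
The first 9 eligible values, up to q = 23, all satisfy the conclusion.
q = 29: 29 mod 20 = 9 — not in {2, 3, 5, 7, 11, 13, 17, 19}.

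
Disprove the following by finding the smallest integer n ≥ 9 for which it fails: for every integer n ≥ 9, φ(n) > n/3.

We need the least integer n ≥ 9 for which the claim fails.
For n = 9, 10, 11 the conclusion holds.
n = 12: φ(12) = 4 and 12/3 = 4, so φ(12) ≤ 12/3.

n = 12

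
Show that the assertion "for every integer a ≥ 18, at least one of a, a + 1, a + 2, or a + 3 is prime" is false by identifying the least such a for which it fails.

a = 24

We need the least integer a ≥ 18 for which a, a + 1, a + 2, a + 3 are all composite.
The first 6 eligible values, up to a = 23, all satisfy the conclusion.
a = 24: 24 = 2 × 12; 25 = 5 × 5; 26 = 2 × 13; 27 = 3 × 9 — all composite.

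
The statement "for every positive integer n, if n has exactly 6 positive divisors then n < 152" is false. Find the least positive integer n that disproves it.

We need the least positive integer n for which n has exactly 6 positive divisors but the claim fails.
For n = 12, 18, 20, 28, …, 124, 147, 148 the conclusion holds.
n = 153: τ(153) = 6; 153 ≥ 152.
Hence n = 153 is a counterexample.

n = 153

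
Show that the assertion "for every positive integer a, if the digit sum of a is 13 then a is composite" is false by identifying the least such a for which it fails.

a = 67

Check each positive integer a in order until the digit sum of a is 13 but a is prime.
a = 49: digit sum 13; 49 is composite.
a = 58: digit sum 13; 58 is composite.
a = 67: digit sum 13; 67 is prime, not composite.
So a = 67 is the smallest counterexample.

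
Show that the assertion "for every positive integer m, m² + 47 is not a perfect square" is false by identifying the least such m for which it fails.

Check each positive integer m in order until m² + 47 is a perfect square.
For m = 1, 2, 3, 4, …, 20, 21, 22 the conclusion holds.
m = 23: 23² + 47 = 576 = 24², a perfect square.

m = 23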